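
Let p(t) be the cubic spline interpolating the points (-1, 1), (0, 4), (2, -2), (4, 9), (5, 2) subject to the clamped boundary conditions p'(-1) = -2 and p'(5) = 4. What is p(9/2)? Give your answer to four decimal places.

With m_i denoting the second derivative at x_i, h_i = 1, 2, 2, 1, and Δ_i = (y_(i+1) − y_i)/h_i = 3, -3, 11/2, -7:
  1·m_0 + 6·m_1 + 2·m_2 = 6(Δ_1 - Δ_0) = -36
  2·m_1 + 8·m_2 + 2·m_3 = 6(Δ_2 - Δ_1) = 51
  2·m_2 + 6·m_3 + 1·m_4 = 6(Δ_3 - Δ_2) = -75
Clamped end conditions give two more equations: 2h_0·m_0 + h_0·m_1 = 6(Δ_0 - p'(-1)) = 30 and h_3·m_3 + 2h_3·m_4 = 6(p'(5) - Δ_3) = 66.
Solving the tridiagonal system: m_0 = 997/44, m_1 = -337/22, m_2 = 133/8, m_3 = -565/22, m_4 = 2017/44.
On [4, 5], p(t) = 9 - 535/88·(t - 4) - 565/44·(t - 4)² + 1049/88·(t - 4)³.
With (t - 4) = 1/2: p(9/2) = 2985/704.

4.2401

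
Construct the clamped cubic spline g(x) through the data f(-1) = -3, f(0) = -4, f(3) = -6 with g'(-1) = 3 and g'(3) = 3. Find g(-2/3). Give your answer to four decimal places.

-2.6019

Write M_i for g''(x_i). With h_i = 1, 3 and divided differences Δ_i = -1, -2/3, the continuity of g' gives the tridiagonal system
  1·M_0 + 8·M_1 + 3·M_2 = 6(Δ_1 - Δ_0) = 2
Clamped end conditions give two more equations: 2h_0·M_0 + h_0·M_1 = 6(Δ_0 - g'(-1)) = -24 and h_1·M_1 + 2h_1·M_2 = 6(g'(3) - Δ_1) = 22.
Hence M_0 = -49/4, M_1 = 1/2, M_2 = 41/12.
On [-1, 0], g(x) = -3 + 3·(x + 1) - 49/8·(x + 1)² + 17/8·(x + 1)³.
With (x + 1) = 1/3: g(-2/3) = -281/108.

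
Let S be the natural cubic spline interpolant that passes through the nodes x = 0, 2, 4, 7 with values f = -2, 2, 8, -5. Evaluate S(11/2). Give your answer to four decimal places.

4.1941

Let m_i = S''(x_i). Step sizes h_i = 2, 2, 3; slopes of the chords Δ_i = (y_(i+1) - y_i)/h_i = 2, 3, -13/3.
  2·m_0 + 8·m_1 + 2·m_2 = 6(Δ_1 - Δ_0) = 6
  2·m_1 + 10·m_2 + 3·m_3 = 6(Δ_2 - Δ_1) = -44
Natural end conditions: m_0 = m_3 = 0.
Hence m_0 = 0, m_1 = 37/19, m_2 = -91/19, m_3 = 0.
On [4, 7], S(x) = 8 + 26/57·(x - 4) - 91/38·(x - 4)² + 91/342·(x - 4)³.
With (x - 4) = 3/2: S(11/2) = 1275/304.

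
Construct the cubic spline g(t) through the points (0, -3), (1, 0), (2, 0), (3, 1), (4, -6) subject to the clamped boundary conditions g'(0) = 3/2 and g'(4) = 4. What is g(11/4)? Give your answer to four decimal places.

Let M_i = g''(x_i). Step sizes h_i = 1, 1, 1, 1; slopes of the chords Δ_i = (y_(i+1) - y_i)/h_i = 3, 0, 1, -7.
  1·M_0 + 4·M_1 + 1·M_2 = 6(Δ_1 - Δ_0) = -18
  1·M_1 + 4·M_2 + 1·M_3 = 6(Δ_2 - Δ_1) = 6
  1·M_2 + 4·M_3 + 1·M_4 = 6(Δ_3 - Δ_2) = -48
Clamped end conditions give two more equations: 2h_0·M_0 + h_0·M_1 = 6(Δ_0 - g'(0)) = 9 and h_3·M_3 + 2h_3·M_4 = 6(g'(4) - Δ_3) = 66.
Hence M_0 = 515/56, M_1 = -263/28, M_2 = 83/8, M_3 = -731/28, M_4 = 2579/56.
On [2, 3], g(t) = 0 + 53/28·(t - 2) + 83/16·(t - 2)² - 681/112·(t - 2)³.
With (t - 2) = 3/4: g(11/4) = 1815/1024.

1.7725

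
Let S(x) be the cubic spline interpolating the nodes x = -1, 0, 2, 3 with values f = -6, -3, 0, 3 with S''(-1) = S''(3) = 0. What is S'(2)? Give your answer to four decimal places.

Let M_i = S''(x_i). Step sizes h_i = 1, 2, 1; slopes of the chords Δ_i = (y_(i+1) - y_i)/h_i = 3, 3/2, 3.
  1·M_0 + 6·M_1 + 2·M_2 = 6(Δ_1 - Δ_0) = -9
  2·M_1 + 6·M_2 + 1·M_3 = 6(Δ_2 - Δ_1) = 9
Natural end conditions: M_0 = M_3 = 0.
Solving the tridiagonal system: M_0 = 0, M_1 = -9/4, M_2 = 9/4, M_3 = 0.
On [2, 3], S'(x) = b_2 + 2c_2·(x - 2) + 3d_2·(x - 2)² with b_2 = Δ_2 - h_2(2M_2 + M_3)/6 = 9/4, c_2 = M_2/2 = 9/8, d_2 = (M_3 - M_2)/(6h_2) = -3/8. So S'(2) = 9/4.

2.2500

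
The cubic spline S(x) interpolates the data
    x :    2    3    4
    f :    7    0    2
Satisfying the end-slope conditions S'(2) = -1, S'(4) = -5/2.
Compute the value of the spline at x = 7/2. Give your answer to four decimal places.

0.9531

Put M_i = S'' at the i-th knot. Here h = (1, 1) and Δ = (-7, 2), so the interior equations h_(i-1)·M_(i-1) + 2(h_(i-1)+h_i)·M_i + h_i·M_(i+1) = 6(Δ_i − Δ_(i-1)) read
  1·M_0 + 4·M_1 + 1·M_2 = 6(Δ_1 - Δ_0) = 54
Clamped end conditions give two more equations: 2h_0·M_0 + h_0·M_1 = 6(Δ_0 - S'(2)) = -36 and h_1·M_1 + 2h_1·M_2 = 6(S'(4) - Δ_1) = -27.
Solving: M_0 = -129/4, M_1 = 57/2, M_2 = -111/4.
On [3, 4], S(x) = 0 - 23/8·(x - 3) + 57/4·(x - 3)² - 75/8·(x - 3)³.
With (x - 3) = 1/2: S(7/2) = 61/64.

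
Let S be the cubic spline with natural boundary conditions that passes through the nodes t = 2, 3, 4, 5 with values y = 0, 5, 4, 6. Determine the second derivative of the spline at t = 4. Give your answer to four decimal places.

Write M_i for S''(x_i). With h_i = 1, 1, 1 and divided differences Δ_i = 5, -1, 2, the continuity of S' gives the tridiagonal system
  1·M_0 + 4·M_1 + 1·M_2 = 6(Δ_1 - Δ_0) = -36
  1·M_1 + 4·M_2 + 1·M_3 = 6(Δ_2 - Δ_1) = 18
Natural end conditions: M_0 = M_3 = 0.
Solving: M_0 = 0, M_1 = -54/5, M_2 = 36/5, M_3 = 0.

7.2000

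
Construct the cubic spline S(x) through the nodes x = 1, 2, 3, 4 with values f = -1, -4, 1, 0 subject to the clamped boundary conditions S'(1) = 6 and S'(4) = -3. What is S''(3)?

Put m_i = S'' at the i-th knot. Here h = (1, 1, 1) and Δ = (-3, 5, -1), so the interior equations h_(i-1)·m_(i-1) + 2(h_(i-1)+h_i)·m_i + h_i·m_(i+1) = 6(Δ_i − Δ_(i-1)) read
  1·m_0 + 4·m_1 + 1·m_2 = 6(Δ_1 - Δ_0) = 48
  1·m_1 + 4·m_2 + 1·m_3 = 6(Δ_2 - Δ_1) = -36
Clamped end conditions give two more equations: 2h_0·m_0 + h_0·m_1 = 6(Δ_0 - S'(1)) = -54 and h_2·m_2 + 2h_2·m_3 = 6(S'(4) - Δ_2) = -12.
Solving the tridiagonal system: m_0 = -40, m_1 = 26, m_2 = -16, m_3 = 2.

-16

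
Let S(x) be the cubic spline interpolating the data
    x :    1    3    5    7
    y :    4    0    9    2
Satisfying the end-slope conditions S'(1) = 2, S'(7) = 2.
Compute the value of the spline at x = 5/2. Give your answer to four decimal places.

Put σ_i = S'' at the i-th knot. Here h = (2, 2, 2) and Δ = (-2, 9/2, -7/2), so the interior equations h_(i-1)·σ_(i-1) + 2(h_(i-1)+h_i)·σ_i + h_i·σ_(i+1) = 6(Δ_i − Δ_(i-1)) read
  2·σ_0 + 8·σ_1 + 2·σ_2 = 6(Δ_1 - Δ_0) = 39
  2·σ_1 + 8·σ_2 + 2·σ_3 = 6(Δ_2 - Δ_1) = -48
Clamped end conditions give two more equations: 2h_0·σ_0 + h_0·σ_1 = 6(Δ_0 - S'(1)) = -24 and h_2·σ_2 + 2h_2·σ_3 = 6(S'(7) - Δ_2) = 33.
Solving: σ_0 = -57/5, σ_1 = 54/5, σ_2 = -123/10, σ_3 = 72/5.
On [1, 3], S(x) = 4 + 2·(x - 1) - 57/10·(x - 1)² + 37/20·(x - 1)³.
With (x - 1) = 3/2: S(5/2) = 67/160.

0.4188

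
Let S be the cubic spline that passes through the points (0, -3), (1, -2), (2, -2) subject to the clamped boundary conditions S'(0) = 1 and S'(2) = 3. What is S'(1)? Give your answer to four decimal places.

With m_i denoting the second derivative at x_i, h_i = 1, 1, and Δ_i = (y_(i+1) − y_i)/h_i = 1, 0:
  1·m_0 + 4·m_1 + 1·m_2 = 6(Δ_1 - Δ_0) = -6
Clamped end conditions give two more equations: 2h_0·m_0 + h_0·m_1 = 6(Δ_0 - S'(0)) = 0 and h_1·m_1 + 2h_1·m_2 = 6(S'(2) - Δ_1) = 18.
Solving the tridiagonal system: m_0 = 5/2, m_1 = -5, m_2 = 23/2.
On [1, 2], S'(x) = b_1 + 2c_1·(x - 1) + 3d_1·(x - 1)² with b_1 = Δ_1 - h_1(2m_1 + m_2)/6 = -1/4, c_1 = m_1/2 = -5/2, d_1 = (m_2 - m_1)/(6h_1) = 11/4. So S'(1) = -1/4.

-0.2500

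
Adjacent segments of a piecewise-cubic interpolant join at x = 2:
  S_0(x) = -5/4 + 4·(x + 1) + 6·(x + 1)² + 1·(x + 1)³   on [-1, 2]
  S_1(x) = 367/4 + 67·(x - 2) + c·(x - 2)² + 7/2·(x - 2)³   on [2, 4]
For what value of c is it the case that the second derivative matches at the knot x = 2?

15

S_0''(x) = 12 + 6·(x + 1), so S_0''(2) = 30. On the right, S_1''(2) = 2c, so c = 15.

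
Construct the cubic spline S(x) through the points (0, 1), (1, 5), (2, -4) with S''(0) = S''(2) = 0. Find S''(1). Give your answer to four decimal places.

With M_i denoting the second derivative at x_i, h_i = 1, 1, and Δ_i = (y_(i+1) − y_i)/h_i = 4, -9:
  1·M_0 + 4·M_1 + 1·M_2 = 6(Δ_1 - Δ_0) = -78
Natural end conditions: M_0 = M_2 = 0.
Solving: M_0 = 0, M_1 = -39/2, M_2 = 0.

-19.5000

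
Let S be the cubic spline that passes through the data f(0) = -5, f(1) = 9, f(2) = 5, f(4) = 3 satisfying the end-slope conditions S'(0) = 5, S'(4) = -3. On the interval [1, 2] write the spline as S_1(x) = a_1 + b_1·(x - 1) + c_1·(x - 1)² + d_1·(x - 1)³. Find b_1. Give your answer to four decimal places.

Write σ_i for S''(x_i). With h_i = 1, 1, 2 and divided differences Δ_i = 14, -4, -1, the continuity of S' gives the tridiagonal system
  1·σ_0 + 4·σ_1 + 1·σ_2 = 6(Δ_1 - Δ_0) = -108
  1·σ_1 + 6·σ_2 + 2·σ_3 = 6(Δ_2 - Δ_1) = 18
Clamped end conditions give two more equations: 2h_0·σ_0 + h_0·σ_1 = 6(Δ_0 - S'(0)) = 54 and h_2·σ_2 + 2h_2·σ_3 = 6(S'(4) - Δ_2) = -12.
Hence σ_0 = 530/11, σ_1 = -466/11, σ_2 = 146/11, σ_3 = -106/11.
On [1, 2], with S_1(x) = a_1 + b_1·(x - 1) + c_1·(x - 1)² + d_1·(x - 1)³: c_1 = σ_1/2 = -233/11, d_1 = (σ_2 - σ_1)/(6h_1) = 102/11, b_1 = Δ_1 - h_1(2σ_1 + σ_2)/6 = 87/11.

7.9091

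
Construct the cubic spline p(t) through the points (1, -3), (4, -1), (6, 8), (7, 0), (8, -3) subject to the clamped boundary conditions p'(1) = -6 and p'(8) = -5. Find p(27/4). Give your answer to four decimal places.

1.8219

Write M_i for p''(x_i). With h_i = 3, 2, 1, 1 and divided differences Δ_i = 2/3, 9/2, -8, -3, the continuity of p' gives the tridiagonal system
  3·M_0 + 10·M_1 + 2·M_2 = 6(Δ_1 - Δ_0) = 23
  2·M_1 + 6·M_2 + 1·M_3 = 6(Δ_2 - Δ_1) = -75
  1·M_2 + 4·M_3 + 1·M_4 = 6(Δ_3 - Δ_2) = 30
Clamped end conditions give two more equations: 2h_0·M_0 + h_0·M_1 = 6(Δ_0 - p'(1)) = 40 and h_3·M_3 + 2h_3·M_4 = 6(p'(8) - Δ_3) = -12.
Solving: M_0 = 1423/312, M_1 = 219/52, M_2 = -3411/208, M_3 = 1557/104, M_4 = -2805/208.
On [6, 7], p(t) = 8 - 523/104·(t - 6) - 3411/416·(t - 6)² + 2175/416·(t - 6)³.
With (t - 6) = 3/4: p(27/4) = 48505/26624.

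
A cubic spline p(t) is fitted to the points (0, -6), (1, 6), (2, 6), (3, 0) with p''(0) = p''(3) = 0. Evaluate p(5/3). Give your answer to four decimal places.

Put m_i = p'' at the i-th knot. Here h = (1, 1, 1) and Δ = (12, 0, -6), so the interior equations h_(i-1)·m_(i-1) + 2(h_(i-1)+h_i)·m_i + h_i·m_(i+1) = 6(Δ_i − Δ_(i-1)) read
  1·m_0 + 4·m_1 + 1·m_2 = 6(Δ_1 - Δ_0) = -72
  1·m_1 + 4·m_2 + 1·m_3 = 6(Δ_2 - Δ_1) = -36
Natural end conditions: m_0 = m_3 = 0.
Solving: m_0 = 0, m_1 = -84/5, m_2 = -24/5, m_3 = 0.
On [1, 2], p(t) = 6 + 32/5·(t - 1) - 42/5·(t - 1)² + 2·(t - 1)³.
With (t - 1) = 2/3: p(5/3) = 962/135.

7.1259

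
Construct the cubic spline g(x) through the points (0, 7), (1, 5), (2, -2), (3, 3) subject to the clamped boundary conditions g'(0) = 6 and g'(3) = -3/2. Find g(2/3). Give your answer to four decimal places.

Put M_i = g'' at the i-th knot. Here h = (1, 1, 1) and Δ = (-2, -7, 5), so the interior equations h_(i-1)·M_(i-1) + 2(h_(i-1)+h_i)·M_i + h_i·M_(i+1) = 6(Δ_i − Δ_(i-1)) read
  1·M_0 + 4·M_1 + 1·M_2 = 6(Δ_1 - Δ_0) = -30
  1·M_1 + 4·M_2 + 1·M_3 = 6(Δ_2 - Δ_1) = 72
Clamped end conditions give two more equations: 2h_0·M_0 + h_0·M_1 = 6(Δ_0 - g'(0)) = -48 and h_2·M_2 + 2h_2·M_3 = 6(g'(3) - Δ_2) = -39.
Solving: M_0 = -19, M_1 = -10, M_2 = 29, M_3 = -34.
On [0, 1], g(x) = 7 + 6·x - 19/2·x² + 3/2·x³.
With x = 2/3: g(2/3) = 65/9.

7.2222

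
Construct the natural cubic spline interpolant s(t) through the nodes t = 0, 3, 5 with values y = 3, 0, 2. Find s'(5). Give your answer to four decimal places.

Let m_i = s''(x_i). Step sizes h_i = 3, 2; slopes of the chords Δ_i = (y_(i+1) - y_i)/h_i = -1, 1.
  3·m_0 + 10·m_1 + 2·m_2 = 6(Δ_1 - Δ_0) = 12
Natural end conditions: m_0 = m_2 = 0.
Forward elimination and back-substitution give m_0 = 0, m_1 = 6/5, m_2 = 0.
On [3, 5], s'(t) = b_1 + 2c_1·(t - 3) + 3d_1·(t - 3)² with b_1 = Δ_1 - h_1(2m_1 + m_2)/6 = 1/5, c_1 = m_1/2 = 3/5, d_1 = (m_2 - m_1)/(6h_1) = -1/10. So s'(5) = 7/5.

1.4000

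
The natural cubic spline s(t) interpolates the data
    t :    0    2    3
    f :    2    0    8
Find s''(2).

Let M_i = s''(x_i). Step sizes h_i = 2, 1; slopes of the chords Δ_i = (y_(i+1) - y_i)/h_i = -1, 8.
  2·M_0 + 6·M_1 + 1·M_2 = 6(Δ_1 - Δ_0) = 54
Natural end conditions: M_0 = M_2 = 0.
Solving the tridiagonal system: M_0 = 0, M_1 = 9, M_2 = 0.

9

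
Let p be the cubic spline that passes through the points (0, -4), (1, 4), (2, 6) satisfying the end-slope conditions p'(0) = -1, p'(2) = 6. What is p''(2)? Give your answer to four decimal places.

24.5000

Let M_i = p''(x_i). Step sizes h_i = 1, 1; slopes of the chords Δ_i = (y_(i+1) - y_i)/h_i = 8, 2.
  1·M_0 + 4·M_1 + 1·M_2 = 6(Δ_1 - Δ_0) = -36
Clamped end conditions give two more equations: 2h_0·M_0 + h_0·M_1 = 6(Δ_0 - p'(0)) = 54 and h_1·M_1 + 2h_1·M_2 = 6(p'(2) - Δ_1) = 24.
Solving: M_0 = 79/2, M_1 = -25, M_2 = 49/2.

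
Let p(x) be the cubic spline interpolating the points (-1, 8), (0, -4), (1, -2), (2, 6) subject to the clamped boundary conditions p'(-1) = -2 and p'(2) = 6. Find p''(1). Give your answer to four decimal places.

2.9333

Let m_i = p''(x_i). Step sizes h_i = 1, 1, 1; slopes of the chords Δ_i = (y_(i+1) - y_i)/h_i = -12, 2, 8.
  1·m_0 + 4·m_1 + 1·m_2 = 6(Δ_1 - Δ_0) = 84
  1·m_1 + 4·m_2 + 1·m_3 = 6(Δ_2 - Δ_1) = 36
Clamped end conditions give two more equations: 2h_0·m_0 + h_0·m_1 = 6(Δ_0 - p'(-1)) = -60 and h_2·m_2 + 2h_2·m_3 = 6(p'(2) - Δ_2) = -12.
Solving the tridiagonal system: m_0 = -688/15, m_1 = 476/15, m_2 = 44/15, m_3 = -112/15.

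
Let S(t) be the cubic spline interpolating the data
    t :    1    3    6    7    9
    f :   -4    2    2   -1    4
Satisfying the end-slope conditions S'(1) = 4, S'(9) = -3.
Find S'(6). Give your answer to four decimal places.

With M_i denoting the second derivative at x_i, h_i = 2, 3, 1, 2, and Δ_i = (y_(i+1) − y_i)/h_i = 3, 0, -3, 5/2:
  2·M_0 + 10·M_1 + 3·M_2 = 6(Δ_1 - Δ_0) = -18
  3·M_1 + 8·M_2 + 1·M_3 = 6(Δ_2 - Δ_1) = -18
  1·M_2 + 6·M_3 + 2·M_4 = 6(Δ_3 - Δ_2) = 33
Clamped end conditions give two more equations: 2h_0·M_0 + h_0·M_1 = 6(Δ_0 - S'(1)) = -6 and h_3·M_3 + 2h_3·M_4 = 6(S'(9) - Δ_3) = -33.
Solving the tridiagonal system: M_0 = -167/136, M_1 = -37/68, M_2 = -229/68, M_3 = 719/68, M_4 = -1841/136.
On [6, 7], S'(t) = b_2 + 2c_2·(t - 6) + 3d_2·(t - 6)² with b_2 = Δ_2 - h_2(2M_2 + M_3)/6 = -495/136, c_2 = M_2/2 = -229/136, d_2 = (M_3 - M_2)/(6h_2) = 79/34. So S'(6) = -495/136.

-3.6397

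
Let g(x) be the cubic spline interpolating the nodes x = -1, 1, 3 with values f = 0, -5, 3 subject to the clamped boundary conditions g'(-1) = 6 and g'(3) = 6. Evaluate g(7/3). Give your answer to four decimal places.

-1.1296

Put σ_i = g'' at the i-th knot. Here h = (2, 2) and Δ = (-5/2, 4), so the interior equations h_(i-1)·σ_(i-1) + 2(h_(i-1)+h_i)·σ_i + h_i·σ_(i+1) = 6(Δ_i − Δ_(i-1)) read
  2·σ_0 + 8·σ_1 + 2·σ_2 = 6(Δ_1 - Δ_0) = 39
Clamped end conditions give two more equations: 2h_0·σ_0 + h_0·σ_1 = 6(Δ_0 - g'(-1)) = -51 and h_1·σ_1 + 2h_1·σ_2 = 6(g'(3) - Δ_1) = 12.
Hence σ_0 = -141/8, σ_1 = 39/4, σ_2 = -15/8.
On [1, 3], g(x) = -5 - 15/8·(x - 1) + 39/8·(x - 1)² - 31/32·(x - 1)³.
With (x - 1) = 4/3: g(7/3) = -61/54.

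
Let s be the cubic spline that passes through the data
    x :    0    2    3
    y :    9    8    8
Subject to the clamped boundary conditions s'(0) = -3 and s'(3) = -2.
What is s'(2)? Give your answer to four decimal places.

0.9167

Let σ_i = s''(x_i). Step sizes h_i = 2, 1; slopes of the chords Δ_i = (y_(i+1) - y_i)/h_i = -1/2, 0.
  2·σ_0 + 6·σ_1 + 1·σ_2 = 6(Δ_1 - Δ_0) = 3
Clamped end conditions give two more equations: 2h_0·σ_0 + h_0·σ_1 = 6(Δ_0 - s'(0)) = 15 and h_1·σ_1 + 2h_1·σ_2 = 6(s'(3) - Δ_1) = -12.
Hence σ_0 = 43/12, σ_1 = 1/3, σ_2 = -37/6.
On [2, 3], s'(x) = b_1 + 2c_1·(x - 2) + 3d_1·(x - 2)² with b_1 = Δ_1 - h_1(2σ_1 + σ_2)/6 = 11/12, c_1 = σ_1/2 = 1/6, d_1 = (σ_2 - σ_1)/(6h_1) = -13/12. So s'(2) = 11/12.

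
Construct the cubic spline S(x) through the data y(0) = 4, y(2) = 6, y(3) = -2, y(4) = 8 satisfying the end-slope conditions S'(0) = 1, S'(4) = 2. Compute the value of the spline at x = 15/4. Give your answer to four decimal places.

Let M_i = S''(x_i). Step sizes h_i = 2, 1, 1; slopes of the chords Δ_i = (y_(i+1) - y_i)/h_i = 1, -8, 10.
  2·M_0 + 6·M_1 + 1·M_2 = 6(Δ_1 - Δ_0) = -54
  1·M_1 + 4·M_2 + 1·M_3 = 6(Δ_2 - Δ_1) = 108
Clamped end conditions give two more equations: 2h_0·M_0 + h_0·M_1 = 6(Δ_0 - S'(0)) = 0 and h_2·M_2 + 2h_2·M_3 = 6(S'(4) - Δ_2) = -48.
Hence M_0 = 107/11, M_1 = -214/11, M_2 = 476/11, M_3 = -502/11.
On [3, 4], S(x) = -2 + 35/11·(x - 3) + 238/11·(x - 3)² - 163/11·(x - 3)³.
With (x - 3) = 3/4: S(15/4) = 4439/704.

6.3054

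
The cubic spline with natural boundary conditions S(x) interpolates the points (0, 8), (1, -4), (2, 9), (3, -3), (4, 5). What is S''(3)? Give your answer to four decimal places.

Put M_i = S'' at the i-th knot. Here h = (1, 1, 1, 1) and Δ = (-12, 13, -12, 8), so the interior equations h_(i-1)·M_(i-1) + 2(h_(i-1)+h_i)·M_i + h_i·M_(i+1) = 6(Δ_i − Δ_(i-1)) read
  1·M_0 + 4·M_1 + 1·M_2 = 6(Δ_1 - Δ_0) = 150
  1·M_1 + 4·M_2 + 1·M_3 = 6(Δ_2 - Δ_1) = -150
  1·M_2 + 4·M_3 + 1·M_4 = 6(Δ_3 - Δ_2) = 120
Natural end conditions: M_0 = M_4 = 0.
Hence M_0 = 0, M_1 = 1485/28, M_2 = -435/7, M_3 = 1275/28, M_4 = 0.

45.5357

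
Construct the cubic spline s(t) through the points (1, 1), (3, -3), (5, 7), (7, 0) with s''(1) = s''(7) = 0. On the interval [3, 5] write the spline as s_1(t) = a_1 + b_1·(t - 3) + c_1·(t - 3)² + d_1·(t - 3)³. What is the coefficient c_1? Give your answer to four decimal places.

Write M_i for s''(x_i). With h_i = 2, 2, 2 and divided differences Δ_i = -2, 5, -7/2, the continuity of s' gives the tridiagonal system
  2·M_0 + 8·M_1 + 2·M_2 = 6(Δ_1 - Δ_0) = 42
  2·M_1 + 8·M_2 + 2·M_3 = 6(Δ_2 - Δ_1) = -51
Natural end conditions: M_0 = M_3 = 0.
Solving: M_0 = 0, M_1 = 73/10, M_2 = -41/5, M_3 = 0.
On [3, 5], with s_1(t) = a_1 + b_1·(t - 3) + c_1·(t - 3)² + d_1·(t - 3)³: c_1 = M_1/2 = 73/20, d_1 = (M_2 - M_1)/(6h_1) = -31/24, b_1 = Δ_1 - h_1(2M_1 + M_2)/6 = 43/15.

3.6500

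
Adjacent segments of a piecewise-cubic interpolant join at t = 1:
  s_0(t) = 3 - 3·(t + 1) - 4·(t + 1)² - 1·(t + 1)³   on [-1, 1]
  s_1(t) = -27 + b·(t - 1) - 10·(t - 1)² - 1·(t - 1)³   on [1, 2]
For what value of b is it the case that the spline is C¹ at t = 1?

s_0'(t) = -3 - 8·(t + 1) - 3·(t + 1)², so s_0'(1) = -31. On the right, s_1'(1) = b, so b = -31.

-31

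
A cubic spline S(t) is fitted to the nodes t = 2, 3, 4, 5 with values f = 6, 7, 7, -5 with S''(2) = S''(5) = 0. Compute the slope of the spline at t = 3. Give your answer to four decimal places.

2.0667

Write M_i for S''(x_i). With h_i = 1, 1, 1 and divided differences Δ_i = 1, 0, -12, the continuity of S' gives the tridiagonal system
  1·M_0 + 4·M_1 + 1·M_2 = 6(Δ_1 - Δ_0) = -6
  1·M_1 + 4·M_2 + 1·M_3 = 6(Δ_2 - Δ_1) = -72
Natural end conditions: M_0 = M_3 = 0.
Hence M_0 = 0, M_1 = 16/5, M_2 = -94/5, M_3 = 0.
On [3, 4], S'(t) = b_1 + 2c_1·(t - 3) + 3d_1·(t - 3)² with b_1 = Δ_1 - h_1(2M_1 + M_2)/6 = 31/15, c_1 = M_1/2 = 8/5, d_1 = (M_2 - M_1)/(6h_1) = -11/3. So S'(3) = 31/15.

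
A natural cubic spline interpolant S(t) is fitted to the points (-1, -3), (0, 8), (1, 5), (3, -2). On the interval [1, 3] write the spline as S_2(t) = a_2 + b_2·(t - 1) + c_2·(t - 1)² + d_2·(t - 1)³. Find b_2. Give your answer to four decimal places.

-5.5870

Let M_i = S''(x_i). Step sizes h_i = 1, 1, 2; slopes of the chords Δ_i = (y_(i+1) - y_i)/h_i = 11, -3, -7/2.
  1·M_0 + 4·M_1 + 1·M_2 = 6(Δ_1 - Δ_0) = -84
  1·M_1 + 6·M_2 + 2·M_3 = 6(Δ_2 - Δ_1) = -3
Natural end conditions: M_0 = M_3 = 0.
Solving: M_0 = 0, M_1 = -501/23, M_2 = 72/23, M_3 = 0.
On [1, 3], with S_2(t) = a_2 + b_2·(t - 1) + c_2·(t - 1)² + d_2·(t - 1)³: c_2 = M_2/2 = 36/23, d_2 = (M_3 - M_2)/(6h_2) = -6/23, b_2 = Δ_2 - h_2(2M_2 + M_3)/6 = -257/46.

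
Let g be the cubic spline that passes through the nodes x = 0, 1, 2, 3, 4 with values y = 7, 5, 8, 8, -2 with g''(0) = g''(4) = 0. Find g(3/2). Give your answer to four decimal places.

6.1719

Put M_i = g'' at the i-th knot. Here h = (1, 1, 1, 1) and Δ = (-2, 3, 0, -10), so the interior equations h_(i-1)·M_(i-1) + 2(h_(i-1)+h_i)·M_i + h_i·M_(i+1) = 6(Δ_i − Δ_(i-1)) read
  1·M_0 + 4·M_1 + 1·M_2 = 6(Δ_1 - Δ_0) = 30
  1·M_1 + 4·M_2 + 1·M_3 = 6(Δ_2 - Δ_1) = -18
  1·M_2 + 4·M_3 + 1·M_4 = 6(Δ_3 - Δ_2) = -60
Natural end conditions: M_0 = M_4 = 0.
Hence M_0 = 0, M_1 = 33/4, M_2 = -3, M_3 = -57/4, M_4 = 0.
On [1, 2], g(x) = 5 + 3/4·(x - 1) + 33/8·(x - 1)² - 15/8·(x - 1)³.
With (x - 1) = 1/2: g(3/2) = 395/64.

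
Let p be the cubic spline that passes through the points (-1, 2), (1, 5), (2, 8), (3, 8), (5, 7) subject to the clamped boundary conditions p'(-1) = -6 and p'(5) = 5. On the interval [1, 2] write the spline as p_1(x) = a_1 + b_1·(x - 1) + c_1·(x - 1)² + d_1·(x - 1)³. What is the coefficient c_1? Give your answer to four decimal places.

-1.0333

Write M_i for p''(x_i). With h_i = 2, 1, 1, 2 and divided differences Δ_i = 3/2, 3, 0, -1/2, the continuity of p' gives the tridiagonal system
  2·M_0 + 6·M_1 + 1·M_2 = 6(Δ_1 - Δ_0) = 9
  1·M_1 + 4·M_2 + 1·M_3 = 6(Δ_2 - Δ_1) = -18
  1·M_2 + 6·M_3 + 2·M_4 = 6(Δ_3 - Δ_2) = -3
Clamped end conditions give two more equations: 2h_0·M_0 + h_0·M_1 = 6(Δ_0 - p'(-1)) = 45 and h_3·M_3 + 2h_3·M_4 = 6(p'(5) - Δ_3) = 33.
Forward elimination and back-substitution give M_0 = 737/60, M_1 = -31/15, M_2 = -19/6, M_3 = -49/15, M_4 = 593/60.
On [1, 2], with p_1(x) = a_1 + b_1·(x - 1) + c_1·(x - 1)² + d_1·(x - 1)³: c_1 = M_1/2 = -31/30, d_1 = (M_2 - M_1)/(6h_1) = -11/60, b_1 = Δ_1 - h_1(2M_1 + M_2)/6 = 253/60.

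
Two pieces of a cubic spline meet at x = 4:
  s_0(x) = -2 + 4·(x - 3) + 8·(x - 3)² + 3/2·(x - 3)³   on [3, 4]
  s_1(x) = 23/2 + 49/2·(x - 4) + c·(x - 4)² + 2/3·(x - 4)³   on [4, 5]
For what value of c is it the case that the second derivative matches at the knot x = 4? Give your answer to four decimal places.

s_0''(x) = 16 + 9·(x - 3), so s_0''(4) = 25. On the right, s_1''(4) = 2c, so c = 25/2.

12.5000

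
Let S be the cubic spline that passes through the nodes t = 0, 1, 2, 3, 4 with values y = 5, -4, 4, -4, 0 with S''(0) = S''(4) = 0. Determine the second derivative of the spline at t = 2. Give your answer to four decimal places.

Write M_i for S''(x_i). With h_i = 1, 1, 1, 1 and divided differences Δ_i = -9, 8, -8, 4, the continuity of S' gives the tridiagonal system
  1·M_0 + 4·M_1 + 1·M_2 = 6(Δ_1 - Δ_0) = 102
  1·M_1 + 4·M_2 + 1·M_3 = 6(Δ_2 - Δ_1) = -96
  1·M_2 + 4·M_3 + 1·M_4 = 6(Δ_3 - Δ_2) = 72
Natural end conditions: M_0 = M_4 = 0.
Solving the tridiagonal system: M_0 = 0, M_1 = 993/28, M_2 = -279/7, M_3 = 783/28, M_4 = 0.

-39.8571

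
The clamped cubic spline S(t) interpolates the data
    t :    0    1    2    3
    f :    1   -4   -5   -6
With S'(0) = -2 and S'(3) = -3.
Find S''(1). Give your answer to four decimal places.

9.7333

Write M_i for S''(x_i). With h_i = 1, 1, 1 and divided differences Δ_i = -5, -1, -1, the continuity of S' gives the tridiagonal system
  1·M_0 + 4·M_1 + 1·M_2 = 6(Δ_1 - Δ_0) = 24
  1·M_1 + 4·M_2 + 1·M_3 = 6(Δ_2 - Δ_1) = 0
Clamped end conditions give two more equations: 2h_0·M_0 + h_0·M_1 = 6(Δ_0 - S'(0)) = -18 and h_2·M_2 + 2h_2·M_3 = 6(S'(3) - Δ_2) = -12.
Solving the tridiagonal system: M_0 = -208/15, M_1 = 146/15, M_2 = -16/15, M_3 = -82/15.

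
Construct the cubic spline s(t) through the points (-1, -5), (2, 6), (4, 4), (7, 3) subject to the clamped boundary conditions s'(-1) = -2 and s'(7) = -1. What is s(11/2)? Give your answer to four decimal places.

Put M_i = s'' at the i-th knot. Here h = (3, 2, 3) and Δ = (11/3, -1, -1/3), so the interior equations h_(i-1)·M_(i-1) + 2(h_(i-1)+h_i)·M_i + h_i·M_(i+1) = 6(Δ_i − Δ_(i-1)) read
  3·M_0 + 10·M_1 + 2·M_2 = 6(Δ_1 - Δ_0) = -28
  2·M_1 + 10·M_2 + 3·M_3 = 6(Δ_2 - Δ_1) = 4
Clamped end conditions give two more equations: 2h_0·M_0 + h_0·M_1 = 6(Δ_0 - s'(-1)) = 34 and h_2·M_2 + 2h_2·M_3 = 6(s'(7) - Δ_2) = -4.
Forward elimination and back-substitution give M_0 = 2336/273, M_1 = -526/91, M_2 = 188/91, M_3 = -464/273.
On [4, 7], s(t) = 4 - 141/91·(t - 4) + 94/91·(t - 4)² - 514/2457·(t - 4)³.
With (t - 4) = 3/2: s(11/2) = 1199/364.

3.2940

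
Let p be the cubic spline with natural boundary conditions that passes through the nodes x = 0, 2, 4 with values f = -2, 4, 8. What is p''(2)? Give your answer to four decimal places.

-0.7500

Write σ_i for p''(x_i). With h_i = 2, 2 and divided differences Δ_i = 3, 2, the continuity of p' gives the tridiagonal system
  2·σ_0 + 8·σ_1 + 2·σ_2 = 6(Δ_1 - Δ_0) = -6
Natural end conditions: σ_0 = σ_2 = 0.
Forward elimination and back-substitution give σ_0 = 0, σ_1 = -3/4, σ_2 = 0.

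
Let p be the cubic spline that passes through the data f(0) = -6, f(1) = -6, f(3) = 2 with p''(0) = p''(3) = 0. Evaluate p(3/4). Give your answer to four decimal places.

-6.2188

Put M_i = p'' at the i-th knot. Here h = (1, 2) and Δ = (0, 4), so the interior equations h_(i-1)·M_(i-1) + 2(h_(i-1)+h_i)·M_i + h_i·M_(i+1) = 6(Δ_i − Δ_(i-1)) read
  1·M_0 + 6·M_1 + 2·M_2 = 6(Δ_1 - Δ_0) = 24
Natural end conditions: M_0 = M_2 = 0.
Solving: M_0 = 0, M_1 = 4, M_2 = 0.
On [0, 1], p(t) = -6 - 2/3·t + 0·t² + 2/3·t³.
With t = 3/4: p(3/4) = -199/32.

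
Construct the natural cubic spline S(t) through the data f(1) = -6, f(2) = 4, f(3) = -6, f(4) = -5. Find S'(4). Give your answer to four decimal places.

5.2667

With M_i denoting the second derivative at x_i, h_i = 1, 1, 1, and Δ_i = (y_(i+1) − y_i)/h_i = 10, -10, 1:
  1·M_0 + 4·M_1 + 1·M_2 = 6(Δ_1 - Δ_0) = -120
  1·M_1 + 4·M_2 + 1·M_3 = 6(Δ_2 - Δ_1) = 66
Natural end conditions: M_0 = M_3 = 0.
Solving the tridiagonal system: M_0 = 0, M_1 = -182/5, M_2 = 128/5, M_3 = 0.
On [3, 4], S'(t) = b_2 + 2c_2·(t - 3) + 3d_2·(t - 3)² with b_2 = Δ_2 - h_2(2M_2 + M_3)/6 = -113/15, c_2 = M_2/2 = 64/5, d_2 = (M_3 - M_2)/(6h_2) = -64/15. So S'(4) = 79/15.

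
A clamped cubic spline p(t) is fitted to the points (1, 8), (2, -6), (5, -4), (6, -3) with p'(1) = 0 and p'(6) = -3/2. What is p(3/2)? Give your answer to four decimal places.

2.9990

Put M_i = p'' at the i-th knot. Here h = (1, 3, 1) and Δ = (-14, 2/3, 1), so the interior equations h_(i-1)·M_(i-1) + 2(h_(i-1)+h_i)·M_i + h_i·M_(i+1) = 6(Δ_i − Δ_(i-1)) read
  1·M_0 + 8·M_1 + 3·M_2 = 6(Δ_1 - Δ_0) = 88
  3·M_1 + 8·M_2 + 1·M_3 = 6(Δ_2 - Δ_1) = 2
Clamped end conditions give two more equations: 2h_0·M_0 + h_0·M_1 = 6(Δ_0 - p'(1)) = -84 and h_2·M_2 + 2h_2·M_3 = 6(p'(6) - Δ_2) = -15.
Hence M_0 = -3277/63, M_1 = 1262/63, M_2 = -425/63, M_3 = -260/63.
On [1, 2], p(t) = 8 + 0·(t - 1) - 3277/126·(t - 1)² + 1513/126·(t - 1)³.
With (t - 1) = 1/2: p(3/2) = 3023/1008.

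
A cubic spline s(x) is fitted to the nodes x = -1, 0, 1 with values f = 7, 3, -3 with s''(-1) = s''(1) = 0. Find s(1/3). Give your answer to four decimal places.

1.1852

Let m_i = s''(x_i). Step sizes h_i = 1, 1; slopes of the chords Δ_i = (y_(i+1) - y_i)/h_i = -4, -6.
  1·m_0 + 4·m_1 + 1·m_2 = 6(Δ_1 - Δ_0) = -12
Natural end conditions: m_0 = m_2 = 0.
Solving: m_0 = 0, m_1 = -3, m_2 = 0.
On [0, 1], s(x) = 3 - 5·x - 3/2·x² + 1/2·x³.
With x = 1/3: s(1/3) = 32/27.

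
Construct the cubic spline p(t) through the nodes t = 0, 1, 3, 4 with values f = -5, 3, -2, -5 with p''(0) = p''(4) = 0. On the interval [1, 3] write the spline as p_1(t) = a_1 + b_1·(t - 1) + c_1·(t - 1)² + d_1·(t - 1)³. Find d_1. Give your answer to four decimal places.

1.2500

Let M_i = p''(x_i). Step sizes h_i = 1, 2, 1; slopes of the chords Δ_i = (y_(i+1) - y_i)/h_i = 8, -5/2, -3.
  1·M_0 + 6·M_1 + 2·M_2 = 6(Δ_1 - Δ_0) = -63
  2·M_1 + 6·M_2 + 1·M_3 = 6(Δ_2 - Δ_1) = -3
Natural end conditions: M_0 = M_3 = 0.
Solving: M_0 = 0, M_1 = -93/8, M_2 = 27/8, M_3 = 0.
On [1, 3], with p_1(t) = a_1 + b_1·(t - 1) + c_1·(t - 1)² + d_1·(t - 1)³: c_1 = M_1/2 = -93/16, d_1 = (M_2 - M_1)/(6h_1) = 5/4, b_1 = Δ_1 - h_1(2M_1 + M_2)/6 = 33/8.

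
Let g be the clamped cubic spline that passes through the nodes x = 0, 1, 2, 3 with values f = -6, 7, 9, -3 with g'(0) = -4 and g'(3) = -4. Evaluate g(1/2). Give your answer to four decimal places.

-1.8500

Write M_i for g''(x_i). With h_i = 1, 1, 1 and divided differences Δ_i = 13, 2, -12, the continuity of g' gives the tridiagonal system
  1·M_0 + 4·M_1 + 1·M_2 = 6(Δ_1 - Δ_0) = -66
  1·M_1 + 4·M_2 + 1·M_3 = 6(Δ_2 - Δ_1) = -84
Clamped end conditions give two more equations: 2h_0·M_0 + h_0·M_1 = 6(Δ_0 - g'(0)) = 102 and h_2·M_2 + 2h_2·M_3 = 6(g'(3) - Δ_2) = 48.
Hence M_0 = 322/5, M_1 = -134/5, M_2 = -116/5, M_3 = 178/5.
On [0, 1], g(x) = -6 - 4·x + 161/5·x² - 76/5·x³.
With x = 1/2: g(1/2) = -37/20.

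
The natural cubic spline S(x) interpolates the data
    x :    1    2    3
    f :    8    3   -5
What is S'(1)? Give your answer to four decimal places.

Write m_i for S''(x_i). With h_i = 1, 1 and divided differences Δ_i = -5, -8, the continuity of S' gives the tridiagonal system
  1·m_0 + 4·m_1 + 1·m_2 = 6(Δ_1 - Δ_0) = -18
Natural end conditions: m_0 = m_2 = 0.
Solving: m_0 = 0, m_1 = -9/2, m_2 = 0.
On [1, 2], S'(x) = b_0 + 2c_0·(x - 1) + 3d_0·(x - 1)² with b_0 = Δ_0 - h_0(2m_0 + m_1)/6 = -17/4, c_0 = m_0/2 = 0, d_0 = (m_1 - m_0)/(6h_0) = -3/4. So S'(1) = -17/4.

-4.2500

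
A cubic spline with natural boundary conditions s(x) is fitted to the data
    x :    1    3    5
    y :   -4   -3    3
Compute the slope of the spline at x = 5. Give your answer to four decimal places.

Put M_i = s'' at the i-th knot. Here h = (2, 2) and Δ = (1/2, 3), so the interior equations h_(i-1)·M_(i-1) + 2(h_(i-1)+h_i)·M_i + h_i·M_(i+1) = 6(Δ_i − Δ_(i-1)) read
  2·M_0 + 8·M_1 + 2·M_2 = 6(Δ_1 - Δ_0) = 15
Natural end conditions: M_0 = M_2 = 0.
Solving the tridiagonal system: M_0 = 0, M_1 = 15/8, M_2 = 0.
On [3, 5], s'(x) = b_1 + 2c_1·(x - 3) + 3d_1·(x - 3)² with b_1 = Δ_1 - h_1(2M_1 + M_2)/6 = 7/4, c_1 = M_1/2 = 15/16, d_1 = (M_2 - M_1)/(6h_1) = -5/32. So s'(5) = 29/8.

3.6250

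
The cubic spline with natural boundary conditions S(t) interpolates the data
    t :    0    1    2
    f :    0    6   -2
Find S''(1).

-21

Write M_i for S''(x_i). With h_i = 1, 1 and divided differences Δ_i = 6, -8, the continuity of S' gives the tridiagonal system
  1·M_0 + 4·M_1 + 1·M_2 = 6(Δ_1 - Δ_0) = -84
Natural end conditions: M_0 = M_2 = 0.
Solving the tridiagonal system: M_0 = 0, M_1 = -21, M_2 = 0.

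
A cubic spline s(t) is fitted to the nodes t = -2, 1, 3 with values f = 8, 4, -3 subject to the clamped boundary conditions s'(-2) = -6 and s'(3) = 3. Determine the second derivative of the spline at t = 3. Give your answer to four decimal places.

With M_i denoting the second derivative at x_i, h_i = 3, 2, and Δ_i = (y_(i+1) − y_i)/h_i = -4/3, -7/2:
  3·M_0 + 10·M_1 + 2·M_2 = 6(Δ_1 - Δ_0) = -13
Clamped end conditions give two more equations: 2h_0·M_0 + h_0·M_1 = 6(Δ_0 - s'(-2)) = 28 and h_1·M_1 + 2h_1·M_2 = 6(s'(3) - Δ_1) = 39.
Hence M_0 = 233/30, M_1 = -31/5, M_2 = 257/20.

12.8500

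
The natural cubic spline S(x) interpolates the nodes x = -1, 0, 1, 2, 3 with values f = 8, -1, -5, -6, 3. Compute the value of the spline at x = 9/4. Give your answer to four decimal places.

-4.5879

Let M_i = S''(x_i). Step sizes h_i = 1, 1, 1, 1; slopes of the chords Δ_i = (y_(i+1) - y_i)/h_i = -9, -4, -1, 9.
  1·M_0 + 4·M_1 + 1·M_2 = 6(Δ_1 - Δ_0) = 30
  1·M_1 + 4·M_2 + 1·M_3 = 6(Δ_2 - Δ_1) = 18
  1·M_2 + 4·M_3 + 1·M_4 = 6(Δ_3 - Δ_2) = 60
Natural end conditions: M_0 = M_4 = 0.
Forward elimination and back-substitution give M_0 = 0, M_1 = 219/28, M_2 = -9/7, M_3 = 429/28, M_4 = 0.
On [2, 3], S(x) = -6 + 109/28·(x - 2) + 429/56·(x - 2)² - 143/56·(x - 2)³.
With (x - 2) = 1/4: S(9/4) = -2349/512.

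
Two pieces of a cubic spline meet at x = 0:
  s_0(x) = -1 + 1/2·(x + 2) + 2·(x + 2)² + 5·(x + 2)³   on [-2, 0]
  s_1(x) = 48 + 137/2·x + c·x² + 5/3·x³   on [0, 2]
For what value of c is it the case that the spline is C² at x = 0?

s_0''(x) = 4 + 30·(x + 2), so s_0''(0) = 64. On the right, s_1''(0) = 2c, so c = 32.

32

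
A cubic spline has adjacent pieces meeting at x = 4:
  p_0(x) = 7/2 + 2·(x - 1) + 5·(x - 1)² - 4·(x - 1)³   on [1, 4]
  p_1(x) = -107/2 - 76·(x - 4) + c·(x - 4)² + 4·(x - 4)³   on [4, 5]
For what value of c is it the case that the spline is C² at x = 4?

-31

p_0''(x) = 10 - 24·(x - 1), so p_0''(4) = -62. On the right, p_1''(4) = 2c, so c = -31.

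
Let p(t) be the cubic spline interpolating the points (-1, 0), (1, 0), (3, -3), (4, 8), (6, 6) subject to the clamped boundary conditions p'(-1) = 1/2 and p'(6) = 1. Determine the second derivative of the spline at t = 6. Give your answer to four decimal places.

With m_i denoting the second derivative at x_i, h_i = 2, 2, 1, 2, and Δ_i = (y_(i+1) − y_i)/h_i = 0, -3/2, 11, -1:
  2·m_0 + 8·m_1 + 2·m_2 = 6(Δ_1 - Δ_0) = -9
  2·m_1 + 6·m_2 + 1·m_3 = 6(Δ_2 - Δ_1) = 75
  1·m_2 + 6·m_3 + 2·m_4 = 6(Δ_3 - Δ_2) = -72
Clamped end conditions give two more equations: 2h_0·m_0 + h_0·m_1 = 6(Δ_0 - p'(-1)) = -3 and h_3·m_3 + 2h_3·m_4 = 6(p'(6) - Δ_3) = 12.
Solving the tridiagonal system: m_0 = 283/122, m_1 = -749/122, m_2 = 1082/61, m_3 = -1168/61, m_4 = 767/61.

12.5738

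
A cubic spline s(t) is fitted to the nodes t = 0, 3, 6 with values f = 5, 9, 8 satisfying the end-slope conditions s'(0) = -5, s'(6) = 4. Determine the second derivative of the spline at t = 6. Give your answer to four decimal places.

Let m_i = s''(x_i). Step sizes h_i = 3, 3; slopes of the chords Δ_i = (y_(i+1) - y_i)/h_i = 4/3, -1/3.
  3·m_0 + 12·m_1 + 3·m_2 = 6(Δ_1 - Δ_0) = -10
Clamped end conditions give two more equations: 2h_0·m_0 + h_0·m_1 = 6(Δ_0 - s'(0)) = 38 and h_1·m_1 + 2h_1·m_2 = 6(s'(6) - Δ_1) = 26.
Hence m_0 = 26/3, m_1 = -14/3, m_2 = 20/3.

6.6667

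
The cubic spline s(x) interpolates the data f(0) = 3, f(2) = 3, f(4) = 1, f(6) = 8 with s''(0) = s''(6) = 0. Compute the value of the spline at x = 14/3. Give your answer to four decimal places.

2.3951

Put M_i = s'' at the i-th knot. Here h = (2, 2, 2) and Δ = (0, -1, 7/2), so the interior equations h_(i-1)·M_(i-1) + 2(h_(i-1)+h_i)·M_i + h_i·M_(i+1) = 6(Δ_i − Δ_(i-1)) read
  2·M_0 + 8·M_1 + 2·M_2 = 6(Δ_1 - Δ_0) = -6
  2·M_1 + 8·M_2 + 2·M_3 = 6(Δ_2 - Δ_1) = 27
Natural end conditions: M_0 = M_3 = 0.
Solving the tridiagonal system: M_0 = 0, M_1 = -17/10, M_2 = 19/5, M_3 = 0.
On [4, 6], s(x) = 1 + 29/30·(x - 4) + 19/10·(x - 4)² - 19/60·(x - 4)³.
With (x - 4) = 2/3: s(14/3) = 194/81.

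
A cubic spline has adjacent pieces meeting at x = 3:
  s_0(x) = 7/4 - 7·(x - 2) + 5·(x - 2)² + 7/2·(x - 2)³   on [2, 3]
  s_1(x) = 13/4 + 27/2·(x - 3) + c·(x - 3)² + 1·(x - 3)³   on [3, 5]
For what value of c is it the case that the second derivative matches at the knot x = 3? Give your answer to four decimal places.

s_0''(x) = 10 + 21·(x - 2), so s_0''(3) = 31. On the right, s_1''(3) = 2c, so c = 31/2.

15.5000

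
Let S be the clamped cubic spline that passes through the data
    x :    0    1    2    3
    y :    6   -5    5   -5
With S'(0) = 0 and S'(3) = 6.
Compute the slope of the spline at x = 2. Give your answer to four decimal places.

-1.4000

Write M_i for S''(x_i). With h_i = 1, 1, 1 and divided differences Δ_i = -11, 10, -10, the continuity of S' gives the tridiagonal system
  1·M_0 + 4·M_1 + 1·M_2 = 6(Δ_1 - Δ_0) = 126
  1·M_1 + 4·M_2 + 1·M_3 = 6(Δ_2 - Δ_1) = -120
Clamped end conditions give two more equations: 2h_0·M_0 + h_0·M_1 = 6(Δ_0 - S'(0)) = -66 and h_2·M_2 + 2h_2·M_3 = 6(S'(3) - Δ_2) = 96.
Solving: M_0 = -326/5, M_1 = 322/5, M_2 = -332/5, M_3 = 406/5.
On [2, 3], S'(x) = b_2 + 2c_2·(x - 2) + 3d_2·(x - 2)² with b_2 = Δ_2 - h_2(2M_2 + M_3)/6 = -7/5, c_2 = M_2/2 = -166/5, d_2 = (M_3 - M_2)/(6h_2) = 123/5. So S'(2) = -7/5.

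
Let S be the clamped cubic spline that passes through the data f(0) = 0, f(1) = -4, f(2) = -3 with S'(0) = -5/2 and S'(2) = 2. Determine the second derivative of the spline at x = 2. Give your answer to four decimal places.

With M_i denoting the second derivative at x_i, h_i = 1, 1, and Δ_i = (y_(i+1) − y_i)/h_i = -4, 1:
  1·M_0 + 4·M_1 + 1·M_2 = 6(Δ_1 - Δ_0) = 30
Clamped end conditions give two more equations: 2h_0·M_0 + h_0·M_1 = 6(Δ_0 - S'(0)) = -9 and h_1·M_1 + 2h_1·M_2 = 6(S'(2) - Δ_1) = 6.
Solving the tridiagonal system: M_0 = -39/4, M_1 = 21/2, M_2 = -9/4.

-2.2500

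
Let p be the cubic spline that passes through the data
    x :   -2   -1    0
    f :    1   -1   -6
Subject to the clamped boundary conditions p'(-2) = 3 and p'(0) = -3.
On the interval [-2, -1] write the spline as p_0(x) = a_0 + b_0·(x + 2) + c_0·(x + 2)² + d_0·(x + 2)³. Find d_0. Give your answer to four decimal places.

Put m_i = p'' at the i-th knot. Here h = (1, 1) and Δ = (-2, -5), so the interior equations h_(i-1)·m_(i-1) + 2(h_(i-1)+h_i)·m_i + h_i·m_(i+1) = 6(Δ_i − Δ_(i-1)) read
  1·m_0 + 4·m_1 + 1·m_2 = 6(Δ_1 - Δ_0) = -18
Clamped end conditions give two more equations: 2h_0·m_0 + h_0·m_1 = 6(Δ_0 - p'(-2)) = -30 and h_1·m_1 + 2h_1·m_2 = 6(p'(0) - Δ_1) = 12.
Solving: m_0 = -27/2, m_1 = -3, m_2 = 15/2.
On [-2, -1], with p_0(x) = a_0 + b_0·(x + 2) + c_0·(x + 2)² + d_0·(x + 2)³: c_0 = m_0/2 = -27/4, d_0 = (m_1 - m_0)/(6h_0) = 7/4, b_0 = Δ_0 - h_0(2m_0 + m_1)/6 = 3.

1.7500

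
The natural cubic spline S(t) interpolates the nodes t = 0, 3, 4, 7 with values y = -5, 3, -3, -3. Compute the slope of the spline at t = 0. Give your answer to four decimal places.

6.2540

Put σ_i = S'' at the i-th knot. Here h = (3, 1, 3) and Δ = (8/3, -6, 0), so the interior equations h_(i-1)·σ_(i-1) + 2(h_(i-1)+h_i)·σ_i + h_i·σ_(i+1) = 6(Δ_i − Δ_(i-1)) read
  3·σ_0 + 8·σ_1 + 1·σ_2 = 6(Δ_1 - Δ_0) = -52
  1·σ_1 + 8·σ_2 + 3·σ_3 = 6(Δ_2 - Δ_1) = 36
Natural end conditions: σ_0 = σ_3 = 0.
Forward elimination and back-substitution give σ_0 = 0, σ_1 = -452/63, σ_2 = 340/63, σ_3 = 0.
On [0, 3], S'(t) = b_0 + 2c_0·t + 3d_0·t² with b_0 = Δ_0 - h_0(2σ_0 + σ_1)/6 = 394/63, c_0 = σ_0/2 = 0, d_0 = (σ_1 - σ_0)/(6h_0) = -226/567. So S'(0) = 394/63.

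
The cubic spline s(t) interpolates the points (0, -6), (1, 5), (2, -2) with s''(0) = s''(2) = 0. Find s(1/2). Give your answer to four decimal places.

Let m_i = s''(x_i). Step sizes h_i = 1, 1; slopes of the chords Δ_i = (y_(i+1) - y_i)/h_i = 11, -7.
  1·m_0 + 4·m_1 + 1·m_2 = 6(Δ_1 - Δ_0) = -108
Natural end conditions: m_0 = m_2 = 0.
Hence m_0 = 0, m_1 = -27, m_2 = 0.
On [0, 1], s(t) = -6 + 31/2·t + 0·t² - 9/2·t³.
With t = 1/2: s(1/2) = 19/16.

1.1875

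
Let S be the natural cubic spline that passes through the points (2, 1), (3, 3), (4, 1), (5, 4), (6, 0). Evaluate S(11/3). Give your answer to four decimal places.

1.3069

Write M_i for S''(x_i). With h_i = 1, 1, 1, 1 and divided differences Δ_i = 2, -2, 3, -4, the continuity of S' gives the tridiagonal system
  1·M_0 + 4·M_1 + 1·M_2 = 6(Δ_1 - Δ_0) = -24
  1·M_1 + 4·M_2 + 1·M_3 = 6(Δ_2 - Δ_1) = 30
  1·M_2 + 4·M_3 + 1·M_4 = 6(Δ_3 - Δ_2) = -42
Natural end conditions: M_0 = M_4 = 0.
Hence M_0 = 0, M_1 = -261/28, M_2 = 93/7, M_3 = -387/28, M_4 = 0.
On [3, 4], S(t) = 3 - 31/28·(t - 3) - 261/56·(t - 3)² + 211/56·(t - 3)³.
With (t - 3) = 2/3: S(11/3) = 247/189.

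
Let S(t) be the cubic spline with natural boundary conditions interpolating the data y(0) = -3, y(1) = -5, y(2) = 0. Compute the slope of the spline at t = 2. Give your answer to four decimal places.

6.7500

Write σ_i for S''(x_i). With h_i = 1, 1 and divided differences Δ_i = -2, 5, the continuity of S' gives the tridiagonal system
  1·σ_0 + 4·σ_1 + 1·σ_2 = 6(Δ_1 - Δ_0) = 42
Natural end conditions: σ_0 = σ_2 = 0.
Solving: σ_0 = 0, σ_1 = 21/2, σ_2 = 0.
On [1, 2], S'(t) = b_1 + 2c_1·(t - 1) + 3d_1·(t - 1)² with b_1 = Δ_1 - h_1(2σ_1 + σ_2)/6 = 3/2, c_1 = σ_1/2 = 21/4, d_1 = (σ_2 - σ_1)/(6h_1) = -7/4. So S'(2) = 27/4.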